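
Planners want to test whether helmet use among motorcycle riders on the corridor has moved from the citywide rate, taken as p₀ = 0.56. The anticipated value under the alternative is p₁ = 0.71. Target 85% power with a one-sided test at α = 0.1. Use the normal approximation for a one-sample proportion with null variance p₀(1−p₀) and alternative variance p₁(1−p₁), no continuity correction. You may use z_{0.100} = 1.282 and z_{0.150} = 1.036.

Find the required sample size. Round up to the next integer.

n = 55

n = [z_α·√(p₀q₀) + z_β·√(p₁q₁)]² / (p₁ − p₀)²
  = [1.282·√(0.56·0.44) + 1.036·√(0.71·0.29)]² / (0.15)²
  = [1.282·0.4964 + 1.036·0.4538]² / 0.0225
  = [1.1065]² / 0.0225
  = 54.41
Round up → n = 55.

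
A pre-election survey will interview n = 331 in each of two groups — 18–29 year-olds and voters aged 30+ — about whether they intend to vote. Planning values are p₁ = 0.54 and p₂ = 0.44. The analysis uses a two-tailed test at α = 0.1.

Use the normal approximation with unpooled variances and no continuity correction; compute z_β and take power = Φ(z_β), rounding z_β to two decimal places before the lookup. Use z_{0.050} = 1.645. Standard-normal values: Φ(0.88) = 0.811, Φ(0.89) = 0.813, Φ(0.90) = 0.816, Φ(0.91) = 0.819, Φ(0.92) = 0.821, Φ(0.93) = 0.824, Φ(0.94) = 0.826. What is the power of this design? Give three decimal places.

Power ≈ 0.826

z_β = |p₁−p₂|·√(n/[p₁q₁+p₂q₂]) − z_{α/2}
    = 0.10 · √(331/0.4948) − 1.645
    = 0.10 · 25.8642 − 1.645
    = 2.5864 − 1.645 = 0.9414 → 0.94
Power = Φ(0.94) = 0.826.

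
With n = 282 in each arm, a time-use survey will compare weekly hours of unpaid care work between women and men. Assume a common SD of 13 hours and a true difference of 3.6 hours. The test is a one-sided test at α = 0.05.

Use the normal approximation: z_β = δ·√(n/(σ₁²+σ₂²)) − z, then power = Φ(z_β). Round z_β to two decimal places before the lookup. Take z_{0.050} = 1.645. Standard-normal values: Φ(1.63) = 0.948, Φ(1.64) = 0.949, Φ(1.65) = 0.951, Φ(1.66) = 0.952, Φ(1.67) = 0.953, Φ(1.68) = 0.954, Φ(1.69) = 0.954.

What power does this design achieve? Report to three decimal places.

z_β = δ·√(n/(σ₁²+σ₂²)) − z_α
    = 3.6 · √(282/338) − 1.645
    = 3.6 · 0.91341 − 1.645
    = 3.2883 − 1.645 = 1.6433 → 1.64
Power = Φ(1.64) = 0.949.

Power ≈ 0.949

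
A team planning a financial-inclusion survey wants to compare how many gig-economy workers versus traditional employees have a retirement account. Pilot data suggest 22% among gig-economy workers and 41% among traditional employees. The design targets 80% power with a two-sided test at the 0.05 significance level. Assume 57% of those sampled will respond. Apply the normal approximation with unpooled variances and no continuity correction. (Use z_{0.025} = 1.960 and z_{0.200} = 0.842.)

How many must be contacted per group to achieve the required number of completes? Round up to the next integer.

n = (z_{α/2} + z_β)² · [p₁(1−p₁) + p₂(1−p₂)] / (p₁ − p₂)²
  = (1.960 + 0.842)² · (0.22·0.78 + 0.41·0.59) / (-0.19)²
  = (2.802)² · (0.1716 + 0.2419) / 0.0361
  = 7.8512 · 0.4135 / 0.0361
  = 89.93
Adjust for 57% response: 89.93 / 0.57 = 157.77.
Round up → n = 158 per group.

n = 158 per group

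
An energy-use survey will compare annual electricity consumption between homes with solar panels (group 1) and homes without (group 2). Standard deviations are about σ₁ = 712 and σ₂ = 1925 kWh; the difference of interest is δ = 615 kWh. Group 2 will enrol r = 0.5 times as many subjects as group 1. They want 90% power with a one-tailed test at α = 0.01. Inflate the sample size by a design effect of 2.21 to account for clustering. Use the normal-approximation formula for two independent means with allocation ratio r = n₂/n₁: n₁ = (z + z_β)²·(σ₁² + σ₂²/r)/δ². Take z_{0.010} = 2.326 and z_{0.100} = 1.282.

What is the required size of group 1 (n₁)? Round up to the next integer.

n₁ = 603

n₁ = (z_α + z_β)² · (σ₁² + σ₂²/r) / δ²
   = (2.326 + 1.282)² · (712² + 1925²/0.5) / 615²
   = 13.0177 · (506944 + 7411250) / 378225
   = 13.0177 · 7918194 / 378225
   = 272.53
Design effect: 2.21 × 272.53 = 602.28.
Round up → n₁ = 603; n₂ = r·n₁ = 0.5 × 603 = 302.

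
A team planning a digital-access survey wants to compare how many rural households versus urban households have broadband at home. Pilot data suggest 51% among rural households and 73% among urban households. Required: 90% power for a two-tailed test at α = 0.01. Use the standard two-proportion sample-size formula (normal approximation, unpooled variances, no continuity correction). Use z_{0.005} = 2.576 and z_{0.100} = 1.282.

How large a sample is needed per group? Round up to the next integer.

n = 138 per group

n = (z_{α/2} + z_β)² · [p₁(1−p₁) + p₂(1−p₂)] / (p₁ − p₂)²
  = (2.576 + 1.282)² · (0.51·0.49 + 0.73·0.27) / (-0.22)²
  = (3.858)² · (0.2499 + 0.1971) / 0.0484
  = 14.8842 · 0.4470 / 0.0484
  = 137.46
Round up → n = 138 per group.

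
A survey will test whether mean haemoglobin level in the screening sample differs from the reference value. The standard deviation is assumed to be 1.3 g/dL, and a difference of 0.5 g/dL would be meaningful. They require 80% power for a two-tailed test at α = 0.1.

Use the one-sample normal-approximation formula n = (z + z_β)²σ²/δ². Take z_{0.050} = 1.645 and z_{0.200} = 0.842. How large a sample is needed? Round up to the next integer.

n = (z_{α/2} + z_β)² · σ² / δ²
  = (1.645 + 0.842)² · 1.3² / 0.5²
  = 6.1852 · 1.69 / 0.25
  = 41.81
Round up → n = 42.

n = 42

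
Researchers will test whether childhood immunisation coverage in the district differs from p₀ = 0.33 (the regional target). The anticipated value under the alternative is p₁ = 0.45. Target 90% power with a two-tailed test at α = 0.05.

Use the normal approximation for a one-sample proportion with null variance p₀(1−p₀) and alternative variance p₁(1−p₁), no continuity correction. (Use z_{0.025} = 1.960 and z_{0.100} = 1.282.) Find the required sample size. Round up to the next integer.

n = [z_{α/2}·√(p₀q₀) + z_β·√(p₁q₁)]² / (p₁ − p₀)²
  = [1.960·√(0.33·0.67) + 1.282·√(0.45·0.55)]² / (0.12)²
  = [1.960·0.4702 + 1.282·0.4975]² / 0.0144
  = [1.5594]² / 0.0144
  = 168.87
Round up → n = 169.

n = 169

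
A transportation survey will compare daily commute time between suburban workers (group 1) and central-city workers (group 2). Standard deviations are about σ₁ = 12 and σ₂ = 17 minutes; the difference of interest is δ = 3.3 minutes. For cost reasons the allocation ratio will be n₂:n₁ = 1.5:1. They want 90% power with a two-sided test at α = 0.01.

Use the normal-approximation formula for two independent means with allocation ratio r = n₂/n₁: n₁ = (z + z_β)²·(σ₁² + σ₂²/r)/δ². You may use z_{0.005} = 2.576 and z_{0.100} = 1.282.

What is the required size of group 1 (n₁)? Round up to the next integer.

n₁ = (z_{α/2} + z_β)² · (σ₁² + σ₂²/r) / δ²
   = (2.576 + 1.282)² · (12² + 17²/1.5) / 3.3²
   = 14.8842 · (144 + 192.6667) / 10.89
   = 14.8842 · 336.6667 / 10.89
   = 460.15
Round up → n₁ = 461; n₂ = r·n₁ = 1.5 × 461 = 692.

n₁ = 461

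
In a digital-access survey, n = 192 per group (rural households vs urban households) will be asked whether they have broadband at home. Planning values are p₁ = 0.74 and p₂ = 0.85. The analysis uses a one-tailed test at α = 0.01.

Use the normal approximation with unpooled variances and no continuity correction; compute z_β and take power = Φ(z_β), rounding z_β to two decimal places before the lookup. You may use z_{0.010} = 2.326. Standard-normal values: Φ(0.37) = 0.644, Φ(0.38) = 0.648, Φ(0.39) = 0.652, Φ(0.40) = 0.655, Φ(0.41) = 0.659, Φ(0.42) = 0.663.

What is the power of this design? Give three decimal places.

Power ≈ 0.644

z_β = |p₁−p₂|·√(n/[p₁q₁+p₂q₂]) − z_α
    = 0.11 · √(192/0.3199) − 2.326
    = 0.11 · 24.4987 − 2.326
    = 2.6949 − 2.326 = 0.3689 → 0.37
Power = Φ(0.37) = 0.644.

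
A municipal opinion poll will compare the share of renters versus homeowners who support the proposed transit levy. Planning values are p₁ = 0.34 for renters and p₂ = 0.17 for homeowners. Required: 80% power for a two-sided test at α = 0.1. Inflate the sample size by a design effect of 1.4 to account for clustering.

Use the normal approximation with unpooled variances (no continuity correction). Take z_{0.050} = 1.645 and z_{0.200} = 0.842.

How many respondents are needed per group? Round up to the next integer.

n = (z_{α/2} + z_β)² · [p₁(1−p₁) + p₂(1−p₂)] / (p₁ − p₂)²
  = (1.645 + 0.842)² · (0.34·0.66 + 0.17·0.83) / (0.17)²
  = (2.487)² · (0.2244 + 0.1411) / 0.0289
  = 6.1852 · 0.3655 / 0.0289
  = 78.22
Design effect: 1.4 × 78.22 = 109.51.
Round up → n = 110 per group.

n = 110 per group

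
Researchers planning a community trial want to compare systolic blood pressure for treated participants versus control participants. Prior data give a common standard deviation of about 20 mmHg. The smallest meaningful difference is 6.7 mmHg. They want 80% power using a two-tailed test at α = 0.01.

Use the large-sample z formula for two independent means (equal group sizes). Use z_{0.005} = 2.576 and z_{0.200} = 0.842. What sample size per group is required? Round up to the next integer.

n = 209 per group

n = (z_{α/2} + z_β)² · (σ₁² + σ₂²) / δ²
  = (2.576 + 0.842)² · (2·20² = 800) / 6.7²
  = 11.6827 · 800 / 44.89
  = 208.20
Round up → n = 209 per group.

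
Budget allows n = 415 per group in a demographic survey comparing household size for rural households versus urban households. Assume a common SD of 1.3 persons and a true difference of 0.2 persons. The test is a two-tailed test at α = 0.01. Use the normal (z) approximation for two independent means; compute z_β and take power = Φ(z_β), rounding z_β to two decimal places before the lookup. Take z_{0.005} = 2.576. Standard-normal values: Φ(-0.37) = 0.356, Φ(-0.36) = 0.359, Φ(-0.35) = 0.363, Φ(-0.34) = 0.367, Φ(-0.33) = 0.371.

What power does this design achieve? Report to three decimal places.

Power ≈ 0.359

z_β = δ·√(n/(σ₁²+σ₂²)) − z_{α/2}
    = 0.2 · √(415/3.38) − 2.576
    = 0.2 · 11.08066 − 2.576
    = 2.2161 − 2.576 = -0.3599 → -0.36
Power = Φ(-0.36) = 0.359.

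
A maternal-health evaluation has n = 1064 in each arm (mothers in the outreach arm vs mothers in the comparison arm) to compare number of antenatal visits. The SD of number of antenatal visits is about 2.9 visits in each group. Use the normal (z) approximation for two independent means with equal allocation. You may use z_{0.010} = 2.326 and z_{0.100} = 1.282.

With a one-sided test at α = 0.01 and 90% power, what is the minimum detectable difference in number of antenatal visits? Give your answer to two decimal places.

Minimum detectable difference ≈ 0.45 visits

δ = (z_α + z_β) · √((σ₁²+σ₂²)/n)
  = (2.326 + 1.282) · √(16.82/1064)
  = 3.608 · √0.01581
  = 3.608 · 0.1257
  = 0.4536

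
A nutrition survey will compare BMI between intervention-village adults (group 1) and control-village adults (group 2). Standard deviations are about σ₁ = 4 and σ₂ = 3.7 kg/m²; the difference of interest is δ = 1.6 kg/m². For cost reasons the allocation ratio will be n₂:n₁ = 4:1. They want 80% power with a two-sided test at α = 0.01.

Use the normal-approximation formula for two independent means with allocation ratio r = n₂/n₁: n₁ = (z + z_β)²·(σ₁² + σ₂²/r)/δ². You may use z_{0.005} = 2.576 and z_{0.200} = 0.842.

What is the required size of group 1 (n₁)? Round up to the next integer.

n₁ = 89

n₁ = (z_{α/2} + z_β)² · (σ₁² + σ₂²/r) / δ²
   = (2.576 + 0.842)² · (4² + 3.7²/4) / 1.6²
   = 11.6827 · (16 + 3.4225) / 2.56
   = 11.6827 · 19.4225 / 2.56
   = 88.64
Round up → n₁ = 89; n₂ = r·n₁ = 4 × 89 = 356.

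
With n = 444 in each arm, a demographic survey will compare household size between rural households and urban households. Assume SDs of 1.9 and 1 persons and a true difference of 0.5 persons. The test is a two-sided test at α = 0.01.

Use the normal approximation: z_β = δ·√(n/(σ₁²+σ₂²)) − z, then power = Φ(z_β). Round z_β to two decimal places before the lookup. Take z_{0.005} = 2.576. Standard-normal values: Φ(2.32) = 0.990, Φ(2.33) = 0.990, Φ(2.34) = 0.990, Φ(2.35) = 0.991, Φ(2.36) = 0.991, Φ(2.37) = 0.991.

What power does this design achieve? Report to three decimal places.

Power ≈ 0.990

z_β = δ·√(n/(σ₁²+σ₂²)) − z_{α/2}
    = 0.5 · √(444/4.61) − 2.576
    = 0.5 · 9.81389 − 2.576
    = 4.9069 − 2.576 = 2.3309 → 2.33
Power = Φ(2.33) = 0.990.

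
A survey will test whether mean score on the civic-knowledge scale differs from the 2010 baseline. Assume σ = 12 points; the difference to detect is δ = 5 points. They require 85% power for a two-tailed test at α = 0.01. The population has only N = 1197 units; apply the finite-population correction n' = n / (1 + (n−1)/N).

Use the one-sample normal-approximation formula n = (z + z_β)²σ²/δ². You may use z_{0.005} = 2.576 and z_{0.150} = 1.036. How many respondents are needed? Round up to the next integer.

n = (z_{α/2} + z_β)² · σ² / δ²
  = (2.576 + 1.036)² · 12² / 5²
  = 13.0465 · 144 / 25
  = 75.15
Finite-population correction (N = 1197): 75.15 / (1 + (75.15 − 1)/1197) = 70.76.
Round up → n = 71.

n = 71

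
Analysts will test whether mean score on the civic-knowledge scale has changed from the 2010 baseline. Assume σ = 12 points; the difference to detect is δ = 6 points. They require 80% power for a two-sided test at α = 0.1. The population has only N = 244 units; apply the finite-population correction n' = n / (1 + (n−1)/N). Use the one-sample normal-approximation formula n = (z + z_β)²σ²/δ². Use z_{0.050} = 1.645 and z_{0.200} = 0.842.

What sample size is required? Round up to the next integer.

n = (z_{α/2} + z_β)² · σ² / δ²
  = (1.645 + 0.842)² · 12² / 6²
  = 6.1852 · 144 / 36
  = 24.74
Finite-population correction (N = 244): 24.74 / (1 + (24.74 − 1)/244) = 22.55.
Round up → n = 23.

n = 23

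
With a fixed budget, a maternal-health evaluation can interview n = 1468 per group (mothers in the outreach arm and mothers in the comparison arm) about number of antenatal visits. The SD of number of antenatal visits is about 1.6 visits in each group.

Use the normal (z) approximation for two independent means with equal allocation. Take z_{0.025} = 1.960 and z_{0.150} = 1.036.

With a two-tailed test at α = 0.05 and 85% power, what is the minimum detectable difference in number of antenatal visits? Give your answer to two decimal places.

δ = (z_{α/2} + z_β) · √((σ₁²+σ₂²)/n)
  = (1.960 + 1.036) · √(5.12/1468)
  = 2.996 · √0.00349
  = 2.996 · 0.0591
  = 0.1769

Minimum detectable difference ≈ 0.18 visits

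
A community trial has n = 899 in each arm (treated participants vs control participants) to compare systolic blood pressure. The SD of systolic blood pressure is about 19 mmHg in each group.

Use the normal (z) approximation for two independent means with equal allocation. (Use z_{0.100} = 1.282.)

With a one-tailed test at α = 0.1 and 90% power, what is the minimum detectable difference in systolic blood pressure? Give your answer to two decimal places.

Minimum detectable difference ≈ 2.30 mmHg

δ = (z_α + z_β) · √((σ₁²+σ₂²)/n)
  = (1.282 + 1.282) · √(722/899)
  = 2.564 · √0.80311
  = 2.564 · 0.8962
  = 2.2978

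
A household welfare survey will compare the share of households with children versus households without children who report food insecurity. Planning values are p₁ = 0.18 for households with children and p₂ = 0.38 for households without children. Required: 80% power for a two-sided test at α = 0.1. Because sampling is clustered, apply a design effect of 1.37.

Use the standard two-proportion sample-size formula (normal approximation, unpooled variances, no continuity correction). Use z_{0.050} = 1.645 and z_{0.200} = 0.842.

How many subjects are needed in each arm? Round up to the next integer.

n = (z_{α/2} + z_β)² · [p₁(1−p₁) + p₂(1−p₂)] / (p₁ − p₂)²
  = (1.645 + 0.842)² · (0.18·0.82 + 0.38·0.62) / (-0.20)²
  = (2.487)² · (0.1476 + 0.2356) / 0.0400
  = 6.1852 · 0.3832 / 0.0400
  = 59.25
Design effect: 1.37 × 59.25 = 81.18.
Round up → n = 82 per group.

n = 82 per group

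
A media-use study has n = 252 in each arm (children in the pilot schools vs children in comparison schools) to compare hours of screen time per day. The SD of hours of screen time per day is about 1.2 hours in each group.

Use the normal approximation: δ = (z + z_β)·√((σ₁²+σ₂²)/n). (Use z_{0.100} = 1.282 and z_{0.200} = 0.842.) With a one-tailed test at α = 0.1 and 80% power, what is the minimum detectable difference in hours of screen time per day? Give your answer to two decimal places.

Minimum detectable difference ≈ 0.23 hours

δ = (z_α + z_β) · √((σ₁²+σ₂²)/n)
  = (1.282 + 0.842) · √(2.88/252)
  = 2.124 · √0.01143
  = 2.124 · 0.1069
  = 0.2271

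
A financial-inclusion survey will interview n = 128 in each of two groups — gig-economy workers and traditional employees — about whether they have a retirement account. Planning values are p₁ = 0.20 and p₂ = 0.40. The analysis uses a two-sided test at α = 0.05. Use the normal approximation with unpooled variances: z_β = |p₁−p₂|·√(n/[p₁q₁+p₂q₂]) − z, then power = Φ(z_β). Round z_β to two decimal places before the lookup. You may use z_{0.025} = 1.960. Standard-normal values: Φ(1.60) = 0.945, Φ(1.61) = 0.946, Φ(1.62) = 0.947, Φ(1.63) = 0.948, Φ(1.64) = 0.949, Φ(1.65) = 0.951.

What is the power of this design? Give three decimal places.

Power ≈ 0.947

z_β = |p₁−p₂|·√(n/[p₁q₁+p₂q₂]) − z_{α/2}
    = 0.20 · √(128/0.4000) − 1.960
    = 0.20 · 17.8885 − 1.960
    = 3.5777 − 1.960 = 1.6177 → 1.62
Power = Φ(1.62) = 0.947.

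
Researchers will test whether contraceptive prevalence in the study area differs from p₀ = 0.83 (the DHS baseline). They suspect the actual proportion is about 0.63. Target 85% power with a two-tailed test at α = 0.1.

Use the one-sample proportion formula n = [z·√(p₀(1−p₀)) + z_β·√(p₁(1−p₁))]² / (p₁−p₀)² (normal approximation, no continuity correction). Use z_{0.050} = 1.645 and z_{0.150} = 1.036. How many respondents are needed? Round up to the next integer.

n = [z_{α/2}·√(p₀q₀) + z_β·√(p₁q₁)]² / (p₁ − p₀)²
  = [1.645·√(0.83·0.17) + 1.036·√(0.63·0.37)]² / (-0.20)²
  = [1.645·0.3756 + 1.036·0.4828]² / 0.0400
  = [1.1181]² / 0.0400
  = 31.25
Round up → n = 32.

n = 32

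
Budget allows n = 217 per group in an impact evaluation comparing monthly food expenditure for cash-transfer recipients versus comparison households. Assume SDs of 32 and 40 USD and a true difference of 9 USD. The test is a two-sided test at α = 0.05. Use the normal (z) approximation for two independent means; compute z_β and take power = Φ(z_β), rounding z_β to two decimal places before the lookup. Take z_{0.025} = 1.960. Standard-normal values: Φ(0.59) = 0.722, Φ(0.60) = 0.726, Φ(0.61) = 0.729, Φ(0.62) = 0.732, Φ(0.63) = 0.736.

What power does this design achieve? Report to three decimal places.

Power ≈ 0.736

z_β = δ·√(n/(σ₁²+σ₂²)) − z_{α/2}
    = 9 · √(217/2624) − 1.960
    = 9 · 0.28757 − 1.960
    = 2.5882 − 1.960 = 0.6282 → 0.63
Power = Φ(0.63) = 0.736.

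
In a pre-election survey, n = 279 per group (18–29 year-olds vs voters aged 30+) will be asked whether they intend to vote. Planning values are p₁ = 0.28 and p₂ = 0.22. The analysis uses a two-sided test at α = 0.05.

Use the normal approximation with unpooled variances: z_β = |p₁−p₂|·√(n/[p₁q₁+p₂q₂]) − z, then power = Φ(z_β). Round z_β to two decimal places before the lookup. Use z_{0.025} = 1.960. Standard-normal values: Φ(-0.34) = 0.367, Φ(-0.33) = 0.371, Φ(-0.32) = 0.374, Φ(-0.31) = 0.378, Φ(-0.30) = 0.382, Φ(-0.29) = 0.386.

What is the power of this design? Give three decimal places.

z_β = |p₁−p₂|·√(n/[p₁q₁+p₂q₂]) − z_{α/2}
    = 0.06 · √(279/0.3732) − 1.960
    = 0.06 · 27.3421 − 1.960
    = 1.6405 − 1.960 = -0.3195 → -0.32
Power = Φ(-0.32) = 0.374.

Power ≈ 0.374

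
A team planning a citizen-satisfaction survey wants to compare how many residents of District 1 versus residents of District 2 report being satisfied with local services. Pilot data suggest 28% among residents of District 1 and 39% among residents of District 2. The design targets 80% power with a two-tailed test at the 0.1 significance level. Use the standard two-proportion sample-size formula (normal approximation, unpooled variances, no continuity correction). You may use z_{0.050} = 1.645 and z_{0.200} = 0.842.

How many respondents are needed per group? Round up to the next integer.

n = 225 per group

n = (z_{α/2} + z_β)² · [p₁(1−p₁) + p₂(1−p₂)] / (p₁ − p₂)²
  = (1.645 + 0.842)² · (0.28·0.72 + 0.39·0.61) / (-0.11)²
  = (2.487)² · (0.2016 + 0.2379) / 0.0121
  = 6.1852 · 0.4395 / 0.0121
  = 224.66
Round up → n = 225 per group.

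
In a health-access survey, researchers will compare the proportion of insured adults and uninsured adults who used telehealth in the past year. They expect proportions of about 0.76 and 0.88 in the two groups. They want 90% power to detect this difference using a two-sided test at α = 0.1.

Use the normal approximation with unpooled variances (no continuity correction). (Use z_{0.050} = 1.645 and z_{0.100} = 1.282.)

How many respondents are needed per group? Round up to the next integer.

n = (z_{α/2} + z_β)² · [p₁(1−p₁) + p₂(1−p₂)] / (p₁ − p₂)²
  = (1.645 + 1.282)² · (0.76·0.24 + 0.88·0.12) / (-0.12)²
  = (2.927)² · (0.1824 + 0.1056) / 0.0144
  = 8.5673 · 0.2880 / 0.0144
  = 171.35
Round up → n = 172 per group.

n = 172 per group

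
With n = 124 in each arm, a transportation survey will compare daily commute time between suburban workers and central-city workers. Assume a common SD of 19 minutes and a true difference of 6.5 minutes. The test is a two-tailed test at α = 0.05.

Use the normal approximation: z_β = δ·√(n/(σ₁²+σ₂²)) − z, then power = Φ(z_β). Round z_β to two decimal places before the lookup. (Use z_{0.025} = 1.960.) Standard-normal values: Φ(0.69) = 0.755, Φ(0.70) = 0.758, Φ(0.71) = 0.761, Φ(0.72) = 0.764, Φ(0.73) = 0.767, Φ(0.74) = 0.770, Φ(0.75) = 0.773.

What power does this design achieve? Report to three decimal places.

Power ≈ 0.767

z_β = δ·√(n/(σ₁²+σ₂²)) − z_{α/2}
    = 6.5 · √(124/722) − 1.960
    = 6.5 · 0.41442 − 1.960
    = 2.6937 − 1.960 = 0.7337 → 0.73
Power = Φ(0.73) = 0.767.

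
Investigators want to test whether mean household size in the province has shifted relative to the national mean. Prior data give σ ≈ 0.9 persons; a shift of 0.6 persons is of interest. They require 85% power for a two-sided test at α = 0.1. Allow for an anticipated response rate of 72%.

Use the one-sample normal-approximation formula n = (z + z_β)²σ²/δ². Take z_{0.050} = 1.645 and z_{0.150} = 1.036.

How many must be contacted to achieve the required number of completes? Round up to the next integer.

n = 23

n = (z_{α/2} + z_β)² · σ² / δ²
  = (1.645 + 1.036)² · 0.9² / 0.6²
  = 7.1878 · 0.81 / 0.36
  = 16.17
Adjust for 72% response: 16.17 / 0.72 = 22.46.
Round up → n = 23.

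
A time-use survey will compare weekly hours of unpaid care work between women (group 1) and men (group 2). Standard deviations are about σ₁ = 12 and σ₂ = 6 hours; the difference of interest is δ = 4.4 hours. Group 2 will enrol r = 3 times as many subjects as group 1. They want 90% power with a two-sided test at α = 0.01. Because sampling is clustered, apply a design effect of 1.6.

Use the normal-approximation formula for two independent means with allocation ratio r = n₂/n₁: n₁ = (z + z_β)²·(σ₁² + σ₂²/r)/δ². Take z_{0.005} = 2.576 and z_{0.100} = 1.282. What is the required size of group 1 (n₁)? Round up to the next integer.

n₁ = (z_{α/2} + z_β)² · (σ₁² + σ₂²/r) / δ²
   = (2.576 + 1.282)² · (12² + 6²/3) / 4.4²
   = 14.8842 · (144 + 12) / 19.36
   = 14.8842 · 156 / 19.36
   = 119.93
Design effect: 1.6 × 119.93 = 191.90.
Round up → n₁ = 192; n₂ = r·n₁ = 3 × 192 = 576.

n₁ = 192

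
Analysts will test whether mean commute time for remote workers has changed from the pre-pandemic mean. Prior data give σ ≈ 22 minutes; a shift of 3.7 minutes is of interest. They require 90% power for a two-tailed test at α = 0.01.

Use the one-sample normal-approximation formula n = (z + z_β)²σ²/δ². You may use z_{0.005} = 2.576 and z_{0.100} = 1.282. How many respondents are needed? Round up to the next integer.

n = 527

n = (z_{α/2} + z_β)² · σ² / δ²
  = (2.576 + 1.282)² · 22² / 3.7²
  = 14.8842 · 484 / 13.69
  = 526.22
Round up → n = 527.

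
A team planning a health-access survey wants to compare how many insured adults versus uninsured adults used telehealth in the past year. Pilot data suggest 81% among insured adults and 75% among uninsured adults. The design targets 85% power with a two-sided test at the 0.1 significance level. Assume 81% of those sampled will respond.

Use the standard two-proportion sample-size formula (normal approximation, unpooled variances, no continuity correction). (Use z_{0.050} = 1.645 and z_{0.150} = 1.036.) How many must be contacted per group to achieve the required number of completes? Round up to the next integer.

n = 842 per group

n = (z_{α/2} + z_β)² · [p₁(1−p₁) + p₂(1−p₂)] / (p₁ − p₂)²
  = (1.645 + 1.036)² · (0.81·0.19 + 0.75·0.25) / (0.06)²
  = (2.681)² · (0.1539 + 0.1875) / 0.0036
  = 7.1878 · 0.3414 / 0.0036
  = 681.64
Adjust for 81% response: 681.64 / 0.81 = 841.53.
Round up → n = 842 per group.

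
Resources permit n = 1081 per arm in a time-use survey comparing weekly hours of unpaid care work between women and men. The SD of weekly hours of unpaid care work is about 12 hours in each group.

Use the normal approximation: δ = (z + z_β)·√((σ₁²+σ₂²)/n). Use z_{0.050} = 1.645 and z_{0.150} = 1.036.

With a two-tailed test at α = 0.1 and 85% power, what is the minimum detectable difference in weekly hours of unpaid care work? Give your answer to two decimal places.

δ = (z_{α/2} + z_β) · √((σ₁²+σ₂²)/n)
  = (1.645 + 1.036) · √(288/1081)
  = 2.681 · √0.26642
  = 2.681 · 0.5162
  = 1.3838

Minimum detectable difference ≈ 1.38 hours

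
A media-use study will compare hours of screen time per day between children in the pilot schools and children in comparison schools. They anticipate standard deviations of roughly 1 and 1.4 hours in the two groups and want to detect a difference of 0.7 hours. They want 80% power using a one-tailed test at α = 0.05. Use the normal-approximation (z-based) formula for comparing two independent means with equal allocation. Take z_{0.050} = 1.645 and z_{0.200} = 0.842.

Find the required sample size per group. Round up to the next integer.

n = (z_α + z_β)² · (σ₁² + σ₂²) / δ²
  = (1.645 + 0.842)² · (1² + 1.4² = 2.96) / 0.7²
  = 6.1852 · 2.96 / 0.49
  = 37.36
Round up → n = 38 per group.

n = 38 per group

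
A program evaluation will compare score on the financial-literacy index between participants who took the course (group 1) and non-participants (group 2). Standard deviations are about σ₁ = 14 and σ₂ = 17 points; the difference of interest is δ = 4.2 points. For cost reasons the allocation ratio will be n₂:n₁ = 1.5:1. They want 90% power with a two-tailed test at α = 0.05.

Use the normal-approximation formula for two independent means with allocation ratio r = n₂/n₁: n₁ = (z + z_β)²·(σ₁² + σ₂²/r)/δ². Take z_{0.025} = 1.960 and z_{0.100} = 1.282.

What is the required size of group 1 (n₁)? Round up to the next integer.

n₁ = (z_{α/2} + z_β)² · (σ₁² + σ₂²/r) / δ²
   = (1.960 + 1.282)² · (14² + 17²/1.5) / 4.2²
   = 10.5106 · (196 + 192.6667) / 17.64
   = 10.5106 · 388.6667 / 17.64
   = 231.58
Round up → n₁ = 232; n₂ = r·n₁ = 1.5 × 232 = 348.

n₁ = 232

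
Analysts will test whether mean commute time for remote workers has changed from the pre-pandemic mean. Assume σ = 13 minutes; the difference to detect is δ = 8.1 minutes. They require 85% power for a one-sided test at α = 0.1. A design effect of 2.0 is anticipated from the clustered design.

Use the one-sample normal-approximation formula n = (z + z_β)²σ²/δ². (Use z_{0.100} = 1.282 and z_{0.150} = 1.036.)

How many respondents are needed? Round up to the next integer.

n = (z_α + z_β)² · σ² / δ²
  = (1.282 + 1.036)² · 13² / 8.1²
  = 5.3731 · 169 / 65.61
  = 13.84
Design effect: 2.0 × 13.84 = 27.68.
Round up → n = 28.

n = 28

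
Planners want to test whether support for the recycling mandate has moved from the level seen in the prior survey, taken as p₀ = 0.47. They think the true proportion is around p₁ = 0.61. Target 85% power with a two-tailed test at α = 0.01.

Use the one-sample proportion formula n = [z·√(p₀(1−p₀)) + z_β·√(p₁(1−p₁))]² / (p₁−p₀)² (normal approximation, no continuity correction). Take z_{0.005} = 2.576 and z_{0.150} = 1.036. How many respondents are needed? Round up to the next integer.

n = [z_{α/2}·√(p₀q₀) + z_β·√(p₁q₁)]² / (p₁ − p₀)²
  = [2.576·√(0.47·0.53) + 1.036·√(0.61·0.39)]² / (0.14)²
  = [2.576·0.4991 + 1.036·0.4877]² / 0.0196
  = [1.7910]² / 0.0196
  = 163.66
Round up → n = 164.

n = 164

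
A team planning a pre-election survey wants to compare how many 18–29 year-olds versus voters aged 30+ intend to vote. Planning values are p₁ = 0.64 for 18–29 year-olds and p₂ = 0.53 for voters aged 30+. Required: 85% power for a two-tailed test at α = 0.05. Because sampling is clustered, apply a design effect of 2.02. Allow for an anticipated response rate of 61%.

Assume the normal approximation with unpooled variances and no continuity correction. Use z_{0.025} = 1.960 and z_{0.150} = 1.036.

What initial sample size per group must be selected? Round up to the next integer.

n = 1178 per group

n = (z_{α/2} + z_β)² · [p₁(1−p₁) + p₂(1−p₂)] / (p₁ − p₂)²
  = (1.960 + 1.036)² · (0.64·0.36 + 0.53·0.47) / (0.11)²
  = (2.996)² · (0.2304 + 0.2491) / 0.0121
  = 8.9760 · 0.4795 / 0.0121
  = 355.70
Design effect: 2.02 × 355.70 = 718.52.
Adjust for 61% response: 718.52 / 0.61 = 1177.90.
Round up → n = 1178 per group.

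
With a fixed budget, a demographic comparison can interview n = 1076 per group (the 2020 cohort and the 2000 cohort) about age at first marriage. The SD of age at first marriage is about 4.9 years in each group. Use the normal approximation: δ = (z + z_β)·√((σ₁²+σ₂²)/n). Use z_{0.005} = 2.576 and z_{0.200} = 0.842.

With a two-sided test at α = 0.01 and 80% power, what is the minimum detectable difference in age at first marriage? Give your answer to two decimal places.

Minimum detectable difference ≈ 0.72 years

δ = (z_{α/2} + z_β) · √((σ₁²+σ₂²)/n)
  = (2.576 + 0.842) · √(48.02/1076)
  = 3.418 · √0.04463
  = 3.418 · 0.2113
  = 0.7221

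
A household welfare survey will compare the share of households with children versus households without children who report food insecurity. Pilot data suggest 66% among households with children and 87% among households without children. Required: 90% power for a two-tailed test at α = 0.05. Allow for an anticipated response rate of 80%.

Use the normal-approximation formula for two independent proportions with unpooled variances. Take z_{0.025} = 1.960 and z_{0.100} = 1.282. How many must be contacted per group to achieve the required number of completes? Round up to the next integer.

n = 101 per group

n = (z_{α/2} + z_β)² · [p₁(1−p₁) + p₂(1−p₂)] / (p₁ − p₂)²
  = (1.960 + 1.282)² · (0.66·0.34 + 0.87·0.13) / (-0.21)²
  = (3.242)² · (0.2244 + 0.1131) / 0.0441
  = 10.5106 · 0.3375 / 0.0441
  = 80.44
Adjust for 80% response: 80.44 / 0.80 = 100.55.
Round up → n = 101 per group.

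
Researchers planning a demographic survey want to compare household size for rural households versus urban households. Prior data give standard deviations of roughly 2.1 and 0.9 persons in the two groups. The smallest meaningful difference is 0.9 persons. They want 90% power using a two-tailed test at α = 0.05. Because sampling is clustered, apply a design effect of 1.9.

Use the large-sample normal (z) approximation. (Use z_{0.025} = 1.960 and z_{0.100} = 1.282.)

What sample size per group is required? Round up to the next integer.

n = 129 per group

n = (z_{α/2} + z_β)² · (σ₁² + σ₂²) / δ²
  = (1.960 + 1.282)² · (2.1² + 0.9² = 5.22) / 0.9²
  = 10.5106 · 5.22 / 0.81
  = 67.73
Design effect: 1.9 × 67.73 = 128.70.
Round up → n = 129 per group.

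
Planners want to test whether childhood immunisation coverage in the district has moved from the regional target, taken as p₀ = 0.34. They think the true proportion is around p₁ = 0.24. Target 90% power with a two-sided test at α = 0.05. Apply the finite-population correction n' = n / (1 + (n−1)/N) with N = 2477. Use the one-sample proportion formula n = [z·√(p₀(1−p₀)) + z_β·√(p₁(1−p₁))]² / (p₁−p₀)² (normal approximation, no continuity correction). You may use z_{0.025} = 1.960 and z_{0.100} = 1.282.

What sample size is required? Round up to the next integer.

n = [z_{α/2}·√(p₀q₀) + z_β·√(p₁q₁)]² / (p₁ − p₀)²
  = [1.960·√(0.34·0.66) + 1.282·√(0.24·0.76)]² / (-0.10)²
  = [1.960·0.4737 + 1.282·0.4271]² / 0.0100
  = [1.4760]² / 0.0100
  = 217.85
Finite-population correction (N = 2477): 217.85 / (1 + (217.85 − 1)/2477) = 200.32.
Round up → n = 201.

n = 201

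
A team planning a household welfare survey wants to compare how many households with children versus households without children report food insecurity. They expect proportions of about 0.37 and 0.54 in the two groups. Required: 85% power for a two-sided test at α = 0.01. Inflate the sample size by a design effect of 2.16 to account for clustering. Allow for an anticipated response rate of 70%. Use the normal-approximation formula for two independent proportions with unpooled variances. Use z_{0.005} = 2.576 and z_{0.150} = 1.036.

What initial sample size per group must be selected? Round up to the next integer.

n = (z_{α/2} + z_β)² · [p₁(1−p₁) + p₂(1−p₂)] / (p₁ − p₂)²
  = (2.576 + 1.036)² · (0.37·0.63 + 0.54·0.46) / (-0.17)²
  = (3.612)² · (0.2331 + 0.2484) / 0.0289
  = 13.0465 · 0.4815 / 0.0289
  = 217.37
Design effect: 2.16 × 217.37 = 469.51.
Adjust for 70% response: 469.51 / 0.70 = 670.73.
Round up → n = 671 per group.

n = 671 per group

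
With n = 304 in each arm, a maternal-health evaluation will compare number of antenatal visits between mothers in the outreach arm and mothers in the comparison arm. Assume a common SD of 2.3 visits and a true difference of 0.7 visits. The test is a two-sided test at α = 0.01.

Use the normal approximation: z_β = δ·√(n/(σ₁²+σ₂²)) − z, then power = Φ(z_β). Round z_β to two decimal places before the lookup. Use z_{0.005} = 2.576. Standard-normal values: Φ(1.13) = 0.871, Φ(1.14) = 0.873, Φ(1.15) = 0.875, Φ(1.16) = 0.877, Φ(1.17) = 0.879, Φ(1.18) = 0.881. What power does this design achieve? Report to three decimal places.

Power ≈ 0.881

z_β = δ·√(n/(σ₁²+σ₂²)) − z_{α/2}
    = 0.7 · √(304/10.58) − 2.576
    = 0.7 · 5.36036 − 2.576
    = 3.7523 − 2.576 = 1.1763 → 1.18
Power = Φ(1.18) = 0.881.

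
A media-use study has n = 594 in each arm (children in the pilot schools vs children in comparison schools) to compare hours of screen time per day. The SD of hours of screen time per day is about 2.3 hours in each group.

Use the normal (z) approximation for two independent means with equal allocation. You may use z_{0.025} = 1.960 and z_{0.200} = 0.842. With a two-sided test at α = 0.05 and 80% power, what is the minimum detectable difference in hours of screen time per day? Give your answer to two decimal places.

δ = (z_{α/2} + z_β) · √((σ₁²+σ₂²)/n)
  = (1.960 + 0.842) · √(10.58/594)
  = 2.802 · √0.01781
  = 2.802 · 0.1335
  = 0.3740

Minimum detectable difference ≈ 0.37 hours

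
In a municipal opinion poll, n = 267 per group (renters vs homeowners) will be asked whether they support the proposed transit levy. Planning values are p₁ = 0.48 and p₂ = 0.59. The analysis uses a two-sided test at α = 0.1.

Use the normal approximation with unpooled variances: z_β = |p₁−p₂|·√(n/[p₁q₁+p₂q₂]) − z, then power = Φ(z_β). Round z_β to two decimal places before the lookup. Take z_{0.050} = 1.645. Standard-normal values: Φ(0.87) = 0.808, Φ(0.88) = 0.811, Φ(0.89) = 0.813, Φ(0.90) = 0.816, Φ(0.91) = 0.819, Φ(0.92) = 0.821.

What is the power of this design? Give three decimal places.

z_β = |p₁−p₂|·√(n/[p₁q₁+p₂q₂]) − z_{α/2}
    = 0.11 · √(267/0.4915) − 1.645
    = 0.11 · 23.3074 − 1.645
    = 2.5638 − 1.645 = 0.9188 → 0.92
Power = Φ(0.92) = 0.821.

Power ≈ 0.821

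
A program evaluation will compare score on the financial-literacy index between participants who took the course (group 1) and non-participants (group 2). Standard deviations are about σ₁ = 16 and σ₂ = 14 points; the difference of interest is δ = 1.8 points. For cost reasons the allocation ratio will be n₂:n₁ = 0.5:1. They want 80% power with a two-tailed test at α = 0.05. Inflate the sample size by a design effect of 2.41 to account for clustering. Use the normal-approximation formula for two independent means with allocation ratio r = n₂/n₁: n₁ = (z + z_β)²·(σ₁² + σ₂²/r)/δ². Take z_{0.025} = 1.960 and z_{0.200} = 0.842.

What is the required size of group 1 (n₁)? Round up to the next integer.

n₁ = (z_{α/2} + z_β)² · (σ₁² + σ₂²/r) / δ²
   = (1.960 + 0.842)² · (16² + 14²/0.5) / 1.8²
   = 7.8512 · (256 + 392) / 3.24
   = 7.8512 · 648 / 3.24
   = 1570.24
Design effect: 2.41 × 1570.24 = 3784.28.
Round up → n₁ = 3785; n₂ = r·n₁ = 0.5 × 3785 = 1893.

n₁ = 3785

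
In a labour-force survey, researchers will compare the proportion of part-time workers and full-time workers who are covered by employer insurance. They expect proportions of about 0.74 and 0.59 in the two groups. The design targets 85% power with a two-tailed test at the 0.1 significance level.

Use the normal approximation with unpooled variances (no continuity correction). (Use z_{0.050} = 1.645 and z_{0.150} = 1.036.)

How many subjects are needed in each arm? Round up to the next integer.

n = (z_{α/2} + z_β)² · [p₁(1−p₁) + p₂(1−p₂)] / (p₁ − p₂)²
  = (1.645 + 1.036)² · (0.74·0.26 + 0.59·0.41) / (0.15)²
  = (2.681)² · (0.1924 + 0.2419) / 0.0225
  = 7.1878 · 0.4343 / 0.0225
  = 138.74
Round up → n = 139 per group.

n = 139 per group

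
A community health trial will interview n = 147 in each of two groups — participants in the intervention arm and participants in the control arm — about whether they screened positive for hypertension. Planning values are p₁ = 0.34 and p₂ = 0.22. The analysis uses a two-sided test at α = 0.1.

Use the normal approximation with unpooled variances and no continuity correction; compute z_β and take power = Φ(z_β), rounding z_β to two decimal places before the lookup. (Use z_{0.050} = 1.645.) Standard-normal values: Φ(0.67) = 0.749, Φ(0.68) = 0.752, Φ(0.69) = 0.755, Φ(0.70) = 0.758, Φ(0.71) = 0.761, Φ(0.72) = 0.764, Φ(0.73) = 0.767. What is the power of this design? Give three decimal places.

Power ≈ 0.749

z_β = |p₁−p₂|·√(n/[p₁q₁+p₂q₂]) − z_{α/2}
    = 0.12 · √(147/0.3960) − 1.645
    = 0.12 · 19.2669 − 1.645
    = 2.3120 − 1.645 = 0.6670 → 0.67
Power = Φ(0.67) = 0.749.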